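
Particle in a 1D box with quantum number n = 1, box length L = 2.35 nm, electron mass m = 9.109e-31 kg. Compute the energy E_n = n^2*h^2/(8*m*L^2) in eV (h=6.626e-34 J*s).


E = n^2 * h^2 / (8 * m * L^2)
= 1^2 * (6.626e-34)^2 / (8 * 9.109e-31 * (2.35e-9)^2)
= 1 * 4.3904e-67 / (8 * 9.109e-31 * 5.5225e-18)
= 1.0910e-20 J
= 0.0681 eV

0.0681


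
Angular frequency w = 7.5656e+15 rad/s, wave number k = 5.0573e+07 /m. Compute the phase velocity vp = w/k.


vp = w / k
= 7.5656e+15 / 5.0573e+07
= 1.4960e+08 m/s

1.4960e+08


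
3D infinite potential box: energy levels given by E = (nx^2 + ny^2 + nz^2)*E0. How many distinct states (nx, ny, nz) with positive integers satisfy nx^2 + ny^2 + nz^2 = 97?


Enumerate all (nx, ny, nz) with nx^2 + ny^2 + nz^2 = 97:
(5,6,6)
(6,5,6)
(6,6,5)
Total degeneracy = 3

3


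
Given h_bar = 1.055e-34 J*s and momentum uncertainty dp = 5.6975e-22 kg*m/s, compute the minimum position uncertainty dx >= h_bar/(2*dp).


dx = h_bar / (2 * dp)
= 1.055e-34 / (2 * 5.6975e-22)
= 1.055e-34 / 1.1395e-21
= 9.2584e-14 m

9.2584e-14


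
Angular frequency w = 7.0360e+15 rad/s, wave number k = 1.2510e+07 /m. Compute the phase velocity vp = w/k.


vp = w / k
= 7.0360e+15 / 1.2510e+07
= 5.6243e+08 m/s

5.6243e+08


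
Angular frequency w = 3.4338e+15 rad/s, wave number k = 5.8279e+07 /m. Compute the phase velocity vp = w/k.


vp = w / k
= 3.4338e+15 / 5.8279e+07
= 5.8920e+07 m/s

5.8920e+07


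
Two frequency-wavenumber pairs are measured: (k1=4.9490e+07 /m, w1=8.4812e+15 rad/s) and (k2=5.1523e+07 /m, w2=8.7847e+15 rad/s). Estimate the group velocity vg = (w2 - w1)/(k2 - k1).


vg = (w2 - w1) / (k2 - k1)
= (8.7847e+15 - 8.4812e+15) / (5.1523e+07 - 4.9490e+07)
= 3.0350e+14 / 2.0330e+06
= 1.4929e+08 m/s

1.4929e+08


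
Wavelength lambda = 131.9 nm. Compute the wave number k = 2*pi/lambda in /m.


k = 2 * pi / lambda
= 6.2832 / (131.9e-9)
= 6.2832 / 1.3190e-07
= 4.7636e+07 /m

4.7636e+07


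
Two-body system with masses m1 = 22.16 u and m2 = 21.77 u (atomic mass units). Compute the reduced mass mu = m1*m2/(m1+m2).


mu = m1 * m2 / (m1 + m2)
= 22.16 * 21.77 / (22.16 + 21.77)
= 482.4232 / 43.93
= 10.9816 u

10.9816


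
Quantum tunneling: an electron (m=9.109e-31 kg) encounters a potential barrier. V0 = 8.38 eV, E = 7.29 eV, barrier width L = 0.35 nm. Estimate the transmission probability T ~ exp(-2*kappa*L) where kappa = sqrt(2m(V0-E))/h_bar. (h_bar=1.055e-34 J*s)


V0 - E = 1.09 eV = 1.7462e-19 J
kappa = sqrt(2 * m * (V0-E)) / h_bar
= sqrt(2 * 9.109e-31 * 1.7462e-19) / 1.055e-34
= 5.3462e+09 /m
2*kappa*L = 2 * 5.3462e+09 * 0.35e-9
= 3.7423
T = exp(-3.7423) = 2.369916e-02

2.369916e-02


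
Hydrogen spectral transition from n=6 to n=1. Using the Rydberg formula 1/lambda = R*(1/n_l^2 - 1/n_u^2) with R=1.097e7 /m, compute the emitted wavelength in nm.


1/lambda = R * (1/n_l^2 - 1/n_u^2)
= 1.097e7 * (1/1^2 - 1/6^2)
= 1.097e7 * (1.0 - 0.027778)
= 1.097e7 * 0.972222
= 1.0665e+07 /m
lambda = 1 / 1.0665e+07 = 93.7622 nm

93.7622


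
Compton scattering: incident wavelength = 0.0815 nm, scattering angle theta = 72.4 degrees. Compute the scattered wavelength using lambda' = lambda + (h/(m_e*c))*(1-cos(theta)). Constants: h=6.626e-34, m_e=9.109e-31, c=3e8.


Compton wavelength: h/(m_e*c) = 2.4247e-12 m
d_lambda = 2.4247e-12 * (1 - cos(72.4 deg))
= 2.4247e-12 * 0.69763
= 1.6915e-12 m = 0.001692 nm
lambda' = 0.0815 + 0.001692
= 0.083192 nm

0.083192


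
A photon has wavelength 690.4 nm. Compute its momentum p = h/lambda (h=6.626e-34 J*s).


p = h / lambda
= 6.626e-34 / (690.4e-9)
= 6.626e-34 / 6.9040e-07
= 9.5973e-28 kg*m/s

9.5973e-28


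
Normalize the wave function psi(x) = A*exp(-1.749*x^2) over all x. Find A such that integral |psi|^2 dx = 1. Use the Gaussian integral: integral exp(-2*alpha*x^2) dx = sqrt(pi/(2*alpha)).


integral |psi|^2 dx = A^2 * sqrt(pi/(2*alpha)) = 1
A^2 = sqrt(2*alpha/pi)
= sqrt(2 * 1.749 / pi)
= 1.0552
A = sqrt(1.0552)
= 1.0272

1.0272


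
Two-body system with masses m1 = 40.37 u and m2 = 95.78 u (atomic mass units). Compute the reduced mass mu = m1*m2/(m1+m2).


mu = m1 * m2 / (m1 + m2)
= 40.37 * 95.78 / (40.37 + 95.78)
= 3866.6386 / 136.15
= 28.3998 u

28.3998


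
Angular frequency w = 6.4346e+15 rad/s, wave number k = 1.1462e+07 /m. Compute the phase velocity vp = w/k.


vp = w / k
= 6.4346e+15 / 1.1462e+07
= 5.6139e+08 m/s

5.6139e+08


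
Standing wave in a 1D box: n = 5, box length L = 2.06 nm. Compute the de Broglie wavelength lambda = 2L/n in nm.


lambda = 2L / n
= 2 * 2.06 / 5
= 4.12 / 5
= 0.824 nm

0.824


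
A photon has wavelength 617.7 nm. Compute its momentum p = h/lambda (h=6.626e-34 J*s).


p = h / lambda
= 6.626e-34 / (617.7e-9)
= 6.626e-34 / 6.1770e-07
= 1.0727e-27 kg*m/s

1.0727e-27


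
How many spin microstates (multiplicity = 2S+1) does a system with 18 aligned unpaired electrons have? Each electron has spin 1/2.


Total spin S = N * (1/2) = 18 * 0.5 = 9.0
Spin multiplicity = 2S + 1
= 2 * 9.0 + 1
= 19

19


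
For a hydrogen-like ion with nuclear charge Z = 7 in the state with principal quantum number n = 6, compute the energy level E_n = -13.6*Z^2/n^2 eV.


E_n = -13.6 * Z^2 / n^2
= -13.6 * 7^2 / 6^2
= -13.6 * 49 / 36
= -18.5111 eV

-18.5111


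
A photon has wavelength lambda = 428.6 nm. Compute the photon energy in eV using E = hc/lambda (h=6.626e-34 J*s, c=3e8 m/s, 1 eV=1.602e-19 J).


E = hc / lambda
= (6.626e-34)(3e8) / (428.6e-9)
= 1.9878e-25 / 4.2860e-07
= 4.6379e-19 J
Converting to eV: 4.6379e-19 / 1.602e-19
= 2.8951 eV

2.8951


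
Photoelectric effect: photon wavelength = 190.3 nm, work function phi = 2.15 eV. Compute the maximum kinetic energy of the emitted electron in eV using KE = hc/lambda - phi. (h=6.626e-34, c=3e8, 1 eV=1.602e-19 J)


E_photon = hc / lambda
= (6.626e-34)(3e8) / (190.3e-9)
= 1.0446e-18 J
= 6.5204 eV
KE = E_photon - phi
= 6.5204 - 2.15
= 4.3704 eV

4.3704


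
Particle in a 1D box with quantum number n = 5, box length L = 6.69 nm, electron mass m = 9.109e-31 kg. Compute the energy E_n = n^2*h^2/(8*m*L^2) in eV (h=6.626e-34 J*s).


E = n^2 * h^2 / (8 * m * L^2)
= 5^2 * (6.626e-34)^2 / (8 * 9.109e-31 * (6.69e-9)^2)
= 25 * 4.3904e-67 / (8 * 9.109e-31 * 4.4756e-17)
= 3.3653e-20 J
= 0.2101 eV

0.2101


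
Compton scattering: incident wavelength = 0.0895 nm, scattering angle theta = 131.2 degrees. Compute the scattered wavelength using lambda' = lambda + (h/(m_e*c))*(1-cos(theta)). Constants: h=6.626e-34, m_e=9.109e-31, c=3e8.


Compton wavelength: h/(m_e*c) = 2.4247e-12 m
d_lambda = 2.4247e-12 * (1 - cos(131.2 deg))
= 2.4247e-12 * 1.658689
= 4.0218e-12 m = 0.004022 nm
lambda' = 0.0895 + 0.004022
= 0.093522 nm

0.093522


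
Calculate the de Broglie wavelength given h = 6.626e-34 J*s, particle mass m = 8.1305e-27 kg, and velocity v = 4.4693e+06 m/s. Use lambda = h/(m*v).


lambda = h / (m * v)
= 6.626e-34 / (8.1305e-27 * 4.4693e+06)
= 6.626e-34 / 3.6338e-20
= 1.8235e-14 m

1.8235e-14


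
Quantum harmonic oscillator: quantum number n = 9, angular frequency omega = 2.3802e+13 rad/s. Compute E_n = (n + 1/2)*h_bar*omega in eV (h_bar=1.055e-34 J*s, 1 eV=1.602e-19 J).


E = (n + 1/2) * h_bar * omega
= (9 + 0.5) * 1.055e-34 * 2.3802e+13
= 9.5 * 2.5111e-21
= 2.3856e-20 J
= 0.1489 eV

0.1489


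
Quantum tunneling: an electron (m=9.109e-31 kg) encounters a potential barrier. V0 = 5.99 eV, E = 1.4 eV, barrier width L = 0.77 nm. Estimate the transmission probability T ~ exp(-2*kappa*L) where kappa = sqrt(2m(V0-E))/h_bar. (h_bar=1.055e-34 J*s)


V0 - E = 4.59 eV = 7.3532e-19 J
kappa = sqrt(2 * m * (V0-E)) / h_bar
= sqrt(2 * 9.109e-31 * 7.3532e-19) / 1.055e-34
= 1.0971e+10 /m
2*kappa*L = 2 * 1.0971e+10 * 0.77e-9
= 16.8949
T = exp(-16.8949) = 4.598628e-08

4.598628e-08


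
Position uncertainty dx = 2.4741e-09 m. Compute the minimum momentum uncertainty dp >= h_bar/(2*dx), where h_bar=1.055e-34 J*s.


dp = h_bar / (2 * dx)
= 1.055e-34 / (2 * 2.4741e-09)
= 1.055e-34 / 4.9482e-09
= 2.1321e-26 kg*m/s

2.1321e-26


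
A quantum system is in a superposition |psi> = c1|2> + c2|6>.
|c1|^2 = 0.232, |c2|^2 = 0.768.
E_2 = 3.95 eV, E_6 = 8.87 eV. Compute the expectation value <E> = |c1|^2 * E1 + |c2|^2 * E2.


<E> = |c1|^2 * E1 + |c2|^2 * E2
= 0.232 * 3.95 + 0.768 * 8.87
= 0.9164 + 6.8122
= 7.7286 eV

7.7286


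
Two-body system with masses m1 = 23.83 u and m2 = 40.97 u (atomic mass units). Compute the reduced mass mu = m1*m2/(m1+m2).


mu = m1 * m2 / (m1 + m2)
= 23.83 * 40.97 / (23.83 + 40.97)
= 976.3151 / 64.8
= 15.0666 u

15.0666


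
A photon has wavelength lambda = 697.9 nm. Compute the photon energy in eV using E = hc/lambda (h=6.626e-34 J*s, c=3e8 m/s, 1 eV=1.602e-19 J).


E = hc / lambda
= (6.626e-34)(3e8) / (697.9e-9)
= 1.9878e-25 / 6.9790e-07
= 2.8483e-19 J
Converting to eV: 2.8483e-19 / 1.602e-19
= 1.7779 eV

1.7779


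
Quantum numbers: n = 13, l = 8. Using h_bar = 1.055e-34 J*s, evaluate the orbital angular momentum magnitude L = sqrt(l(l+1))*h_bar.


L = sqrt(l*(l+1)) * h_bar
= sqrt(8 * 9) * 1.055e-34
= sqrt(72) * 1.055e-34
= 8.4853 * 1.055e-34
= 8.9520e-34 J*s

8.9520e-34


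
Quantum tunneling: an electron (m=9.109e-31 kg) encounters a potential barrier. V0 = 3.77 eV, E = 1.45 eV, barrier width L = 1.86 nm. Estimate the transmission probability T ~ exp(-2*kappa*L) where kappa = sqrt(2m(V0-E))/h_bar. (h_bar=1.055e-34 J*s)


V0 - E = 2.32 eV = 3.7166e-19 J
kappa = sqrt(2 * m * (V0-E)) / h_bar
= sqrt(2 * 9.109e-31 * 3.7166e-19) / 1.055e-34
= 7.7996e+09 /m
2*kappa*L = 2 * 7.7996e+09 * 1.86e-9
= 29.0146
T = exp(-29.0146) = 2.506883e-13

2.506883e-13


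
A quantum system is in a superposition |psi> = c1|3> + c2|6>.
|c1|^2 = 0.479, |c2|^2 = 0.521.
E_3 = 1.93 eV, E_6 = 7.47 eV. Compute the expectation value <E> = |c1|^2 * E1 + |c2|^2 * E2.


<E> = |c1|^2 * E1 + |c2|^2 * E2
= 0.479 * 1.93 + 0.521 * 7.47
= 0.9245 + 3.8919
= 4.8163 eV

4.8163


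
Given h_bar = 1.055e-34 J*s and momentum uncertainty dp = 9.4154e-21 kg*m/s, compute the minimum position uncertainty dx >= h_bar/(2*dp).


dx = h_bar / (2 * dp)
= 1.055e-34 / (2 * 9.4154e-21)
= 1.055e-34 / 1.8831e-20
= 5.6025e-15 m

5.6025e-15


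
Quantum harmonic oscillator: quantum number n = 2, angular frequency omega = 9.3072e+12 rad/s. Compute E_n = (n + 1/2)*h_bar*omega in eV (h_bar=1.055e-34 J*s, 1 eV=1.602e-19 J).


E = (n + 1/2) * h_bar * omega
= (2 + 0.5) * 1.055e-34 * 9.3072e+12
= 2.5 * 9.8191e-22
= 2.4548e-21 J
= 0.0153 eV

0.0153


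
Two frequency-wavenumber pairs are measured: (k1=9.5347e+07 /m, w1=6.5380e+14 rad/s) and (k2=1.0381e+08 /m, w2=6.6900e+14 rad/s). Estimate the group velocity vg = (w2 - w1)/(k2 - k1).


vg = (w2 - w1) / (k2 - k1)
= (6.6900e+14 - 6.5380e+14) / (1.0381e+08 - 9.5347e+07)
= 1.5200e+13 / 8.4630e+06
= 1.7961e+06 m/s

1.7961e+06


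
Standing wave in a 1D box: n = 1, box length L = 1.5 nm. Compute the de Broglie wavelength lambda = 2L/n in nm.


lambda = 2L / n
= 2 * 1.5 / 1
= 3.0 / 1
= 3.0 nm

3.0


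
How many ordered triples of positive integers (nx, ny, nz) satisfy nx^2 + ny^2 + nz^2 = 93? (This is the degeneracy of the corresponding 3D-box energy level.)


Enumerate all (nx, ny, nz) with nx^2 + ny^2 + nz^2 = 93:
(2,5,8)
(2,8,5)
(5,2,8)
(5,8,2)
(8,2,5)
(8,5,2)
Total degeneracy = 6

6


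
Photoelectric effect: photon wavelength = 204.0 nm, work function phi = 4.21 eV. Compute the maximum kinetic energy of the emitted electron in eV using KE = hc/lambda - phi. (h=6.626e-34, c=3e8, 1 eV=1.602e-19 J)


E_photon = hc / lambda
= (6.626e-34)(3e8) / (204.0e-9)
= 9.7441e-19 J
= 6.0825 eV
KE = E_photon - phi
= 6.0825 - 4.21
= 1.8725 eV

1.8725


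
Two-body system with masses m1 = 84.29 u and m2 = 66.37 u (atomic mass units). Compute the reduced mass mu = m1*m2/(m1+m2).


mu = m1 * m2 / (m1 + m2)
= 84.29 * 66.37 / (84.29 + 66.37)
= 5594.3273 / 150.66
= 37.1321 u

37.1321


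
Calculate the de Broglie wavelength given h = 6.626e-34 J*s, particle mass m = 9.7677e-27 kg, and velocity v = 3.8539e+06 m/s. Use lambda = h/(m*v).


lambda = h / (m * v)
= 6.626e-34 / (9.7677e-27 * 3.8539e+06)
= 6.626e-34 / 3.7644e-20
= 1.7602e-14 m

1.7602e-14


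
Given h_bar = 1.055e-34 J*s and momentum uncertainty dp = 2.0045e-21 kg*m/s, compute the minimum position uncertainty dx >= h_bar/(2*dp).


dx = h_bar / (2 * dp)
= 1.055e-34 / (2 * 2.0045e-21)
= 1.055e-34 / 4.0090e-21
= 2.6316e-14 m

2.6316e-14


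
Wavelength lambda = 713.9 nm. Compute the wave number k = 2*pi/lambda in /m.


k = 2 * pi / lambda
= 6.2832 / (713.9e-9)
= 6.2832 / 7.1390e-07
= 8.8012e+06 /m

8.8012e+06


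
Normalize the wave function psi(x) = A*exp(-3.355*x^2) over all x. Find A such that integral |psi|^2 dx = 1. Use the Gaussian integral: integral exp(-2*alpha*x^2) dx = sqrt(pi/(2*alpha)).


integral |psi|^2 dx = A^2 * sqrt(pi/(2*alpha)) = 1
A^2 = sqrt(2*alpha/pi)
= sqrt(2 * 3.355 / pi)
= 1.461458
A = sqrt(1.461458)
= 1.2089

1.2089


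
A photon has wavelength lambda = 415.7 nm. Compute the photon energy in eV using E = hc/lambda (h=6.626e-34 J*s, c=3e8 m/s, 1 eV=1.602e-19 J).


E = hc / lambda
= (6.626e-34)(3e8) / (415.7e-9)
= 1.9878e-25 / 4.1570e-07
= 4.7818e-19 J
Converting to eV: 4.7818e-19 / 1.602e-19
= 2.9849 eV

2.9849


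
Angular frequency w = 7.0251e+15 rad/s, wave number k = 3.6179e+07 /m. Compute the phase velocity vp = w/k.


vp = w / k
= 7.0251e+15 / 3.6179e+07
= 1.9418e+08 m/s

1.9418e+08


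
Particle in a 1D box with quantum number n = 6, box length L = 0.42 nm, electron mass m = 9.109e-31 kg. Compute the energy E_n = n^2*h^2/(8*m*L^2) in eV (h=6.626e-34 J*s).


E = n^2 * h^2 / (8 * m * L^2)
= 6^2 * (6.626e-34)^2 / (8 * 9.109e-31 * (0.42e-9)^2)
= 36 * 4.3904e-67 / (8 * 9.109e-31 * 1.7640e-19)
= 1.2295e-17 J
= 76.7509 eV

76.7509


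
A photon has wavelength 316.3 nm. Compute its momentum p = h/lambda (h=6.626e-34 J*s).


p = h / lambda
= 6.626e-34 / (316.3e-9)
= 6.626e-34 / 3.1630e-07
= 2.0948e-27 kg*m/s

2.0948e-27


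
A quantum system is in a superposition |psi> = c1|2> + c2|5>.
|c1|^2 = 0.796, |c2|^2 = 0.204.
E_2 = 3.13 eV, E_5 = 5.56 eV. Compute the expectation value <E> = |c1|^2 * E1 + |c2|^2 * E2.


<E> = |c1|^2 * E1 + |c2|^2 * E2
= 0.796 * 3.13 + 0.204 * 5.56
= 2.4915 + 1.1342
= 3.6257 eV

3.6257


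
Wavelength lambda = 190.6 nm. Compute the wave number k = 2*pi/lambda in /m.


k = 2 * pi / lambda
= 6.2832 / (190.6e-9)
= 6.2832 / 1.9060e-07
= 3.2965e+07 /m

3.2965e+07


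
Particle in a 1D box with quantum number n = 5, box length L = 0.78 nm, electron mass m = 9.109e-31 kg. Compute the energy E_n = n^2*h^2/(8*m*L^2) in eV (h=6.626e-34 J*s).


E = n^2 * h^2 / (8 * m * L^2)
= 5^2 * (6.626e-34)^2 / (8 * 9.109e-31 * (0.78e-9)^2)
= 25 * 4.3904e-67 / (8 * 9.109e-31 * 6.0840e-19)
= 2.4757e-18 J
= 15.4536 eV

15.4536


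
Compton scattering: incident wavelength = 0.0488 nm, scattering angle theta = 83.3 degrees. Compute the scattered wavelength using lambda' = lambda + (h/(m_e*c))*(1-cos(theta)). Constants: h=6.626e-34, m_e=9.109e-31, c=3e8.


Compton wavelength: h/(m_e*c) = 2.4247e-12 m
d_lambda = 2.4247e-12 * (1 - cos(83.3 deg))
= 2.4247e-12 * 0.883329
= 2.1418e-12 m = 0.002142 nm
lambda' = 0.0488 + 0.002142
= 0.050942 nm

0.050942


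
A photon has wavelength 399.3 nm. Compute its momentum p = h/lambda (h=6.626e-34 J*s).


p = h / lambda
= 6.626e-34 / (399.3e-9)
= 6.626e-34 / 3.9930e-07
= 1.6594e-27 kg*m/s

1.6594e-27


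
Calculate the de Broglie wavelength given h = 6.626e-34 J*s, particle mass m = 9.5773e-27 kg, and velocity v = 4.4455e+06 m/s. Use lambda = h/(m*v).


lambda = h / (m * v)
= 6.626e-34 / (9.5773e-27 * 4.4455e+06)
= 6.626e-34 / 4.2576e-20
= 1.5563e-14 m

1.5563e-14


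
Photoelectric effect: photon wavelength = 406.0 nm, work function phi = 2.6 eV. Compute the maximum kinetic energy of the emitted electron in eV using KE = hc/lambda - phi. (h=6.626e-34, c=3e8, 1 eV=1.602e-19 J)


E_photon = hc / lambda
= (6.626e-34)(3e8) / (406.0e-9)
= 4.8961e-19 J
= 3.0562 eV
KE = E_photon - phi
= 3.0562 - 2.6
= 0.4562 eV

0.4562


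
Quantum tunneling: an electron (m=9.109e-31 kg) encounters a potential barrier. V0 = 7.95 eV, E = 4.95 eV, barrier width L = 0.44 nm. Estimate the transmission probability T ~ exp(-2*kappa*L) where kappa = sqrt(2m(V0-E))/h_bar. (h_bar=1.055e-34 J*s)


V0 - E = 3.0 eV = 4.8060e-19 J
kappa = sqrt(2 * m * (V0-E)) / h_bar
= sqrt(2 * 9.109e-31 * 4.8060e-19) / 1.055e-34
= 8.8693e+09 /m
2*kappa*L = 2 * 8.8693e+09 * 0.44e-9
= 7.805
T = exp(-7.805) = 4.076948e-04

4.076948e-04


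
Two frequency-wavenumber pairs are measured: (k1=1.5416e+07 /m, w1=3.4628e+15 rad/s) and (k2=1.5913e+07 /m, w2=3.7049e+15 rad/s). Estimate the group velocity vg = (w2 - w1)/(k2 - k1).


vg = (w2 - w1) / (k2 - k1)
= (3.7049e+15 - 3.4628e+15) / (1.5913e+07 - 1.5416e+07)
= 2.4210e+14 / 4.9700e+05
= 4.8712e+08 m/s

4.8712e+08


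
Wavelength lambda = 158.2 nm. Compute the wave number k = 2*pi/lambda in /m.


k = 2 * pi / lambda
= 6.2832 / (158.2e-9)
= 6.2832 / 1.5820e-07
= 3.9717e+07 /m

3.9717e+07


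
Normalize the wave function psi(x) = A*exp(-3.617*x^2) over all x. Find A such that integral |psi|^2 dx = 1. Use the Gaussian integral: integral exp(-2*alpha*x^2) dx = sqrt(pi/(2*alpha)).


integral |psi|^2 dx = A^2 * sqrt(pi/(2*alpha)) = 1
A^2 = sqrt(2*alpha/pi)
= sqrt(2 * 3.617 / pi)
= 1.51745
A = sqrt(1.51745)
= 1.2318

1.2318


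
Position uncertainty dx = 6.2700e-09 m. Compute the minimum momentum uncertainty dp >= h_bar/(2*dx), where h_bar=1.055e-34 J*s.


dp = h_bar / (2 * dx)
= 1.055e-34 / (2 * 6.2700e-09)
= 1.055e-34 / 1.2540e-08
= 8.4131e-27 kg*m/s

8.4131e-27


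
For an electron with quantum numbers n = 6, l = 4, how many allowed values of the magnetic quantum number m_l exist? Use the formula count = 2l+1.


m_l ranges from -l to +l in integer steps
So m_l goes from -4 to +4
Count = 2l + 1 = 2*4 + 1
= 9

9


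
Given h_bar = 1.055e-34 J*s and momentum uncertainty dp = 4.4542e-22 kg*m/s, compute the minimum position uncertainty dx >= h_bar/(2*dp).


dx = h_bar / (2 * dp)
= 1.055e-34 / (2 * 4.4542e-22)
= 1.055e-34 / 8.9084e-22
= 1.1843e-13 m

1.1843e-13


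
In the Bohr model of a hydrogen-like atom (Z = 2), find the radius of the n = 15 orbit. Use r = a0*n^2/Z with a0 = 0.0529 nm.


r = a0 * n^2 / Z
= 0.0529 * 15^2 / 2
= 0.0529 * 225 / 2
= 5.9512 nm

5.9512


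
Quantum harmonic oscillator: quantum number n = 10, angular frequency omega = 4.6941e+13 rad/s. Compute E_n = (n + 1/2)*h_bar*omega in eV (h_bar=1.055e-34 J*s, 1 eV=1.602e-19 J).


E = (n + 1/2) * h_bar * omega
= (10 + 0.5) * 1.055e-34 * 4.6941e+13
= 10.5 * 4.9523e-21
= 5.1999e-20 J
= 0.3246 eV

0.3246


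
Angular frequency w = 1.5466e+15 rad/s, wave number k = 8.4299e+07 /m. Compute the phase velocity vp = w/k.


vp = w / k
= 1.5466e+15 / 8.4299e+07
= 1.8347e+07 m/s

1.8347e+07


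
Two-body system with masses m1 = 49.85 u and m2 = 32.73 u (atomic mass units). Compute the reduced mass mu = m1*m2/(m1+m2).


mu = m1 * m2 / (m1 + m2)
= 49.85 * 32.73 / (49.85 + 32.73)
= 1631.5905 / 82.58
= 19.7577 u

19.7577


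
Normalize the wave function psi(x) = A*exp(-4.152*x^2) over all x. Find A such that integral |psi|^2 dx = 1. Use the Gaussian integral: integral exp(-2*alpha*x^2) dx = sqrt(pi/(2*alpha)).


integral |psi|^2 dx = A^2 * sqrt(pi/(2*alpha)) = 1
A^2 = sqrt(2*alpha/pi)
= sqrt(2 * 4.152 / pi)
= 1.625806
A = sqrt(1.625806)
= 1.2751

1.2751


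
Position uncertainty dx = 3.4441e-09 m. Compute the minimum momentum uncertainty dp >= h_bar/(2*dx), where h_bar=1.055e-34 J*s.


dp = h_bar / (2 * dx)
= 1.055e-34 / (2 * 3.4441e-09)
= 1.055e-34 / 6.8882e-09
= 1.5316e-26 kg*m/s

1.5316e-26


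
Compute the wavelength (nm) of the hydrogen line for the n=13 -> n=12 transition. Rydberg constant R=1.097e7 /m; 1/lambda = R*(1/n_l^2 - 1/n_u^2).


1/lambda = R * (1/n_l^2 - 1/n_u^2)
= 1.097e7 * (1/12^2 - 1/13^2)
= 1.097e7 * (0.006944 - 0.005917)
= 1.097e7 * 0.001027
= 1.1269e+04 /m
lambda = 1 / 1.1269e+04 = 88736.5542 nm

88736.5542


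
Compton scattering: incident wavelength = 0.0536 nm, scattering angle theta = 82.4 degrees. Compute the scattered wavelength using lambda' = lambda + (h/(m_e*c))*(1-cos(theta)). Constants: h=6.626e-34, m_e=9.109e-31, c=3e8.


Compton wavelength: h/(m_e*c) = 2.4247e-12 m
d_lambda = 2.4247e-12 * (1 - cos(82.4 deg))
= 2.4247e-12 * 0.867744
= 2.1040e-12 m = 0.002104 nm
lambda' = 0.0536 + 0.002104
= 0.055704 nm

0.055704


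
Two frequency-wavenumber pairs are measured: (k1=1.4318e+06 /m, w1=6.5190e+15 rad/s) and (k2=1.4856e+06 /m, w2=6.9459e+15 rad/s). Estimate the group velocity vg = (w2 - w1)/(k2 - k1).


vg = (w2 - w1) / (k2 - k1)
= (6.9459e+15 - 6.5190e+15) / (1.4856e+06 - 1.4318e+06)
= 4.2690e+14 / 5.3800e+04
= 7.9349e+09 m/s

7.9349e+09


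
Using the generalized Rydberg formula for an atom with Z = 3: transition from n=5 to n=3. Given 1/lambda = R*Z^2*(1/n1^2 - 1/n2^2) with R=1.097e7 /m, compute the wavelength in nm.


1/lambda = R * Z^2 * (1/n1^2 - 1/n2^2)
= 1.097e7 * 3^2 * (1/3^2 - 1/5^2)
= 1.097e7 * 9 * (0.111111 - 0.04)
= 7.0208e+06 /m
lambda = 1 / 7.0208e+06
= 142.4339 nm

142.4339


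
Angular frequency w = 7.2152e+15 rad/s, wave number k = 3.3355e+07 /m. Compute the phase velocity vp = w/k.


vp = w / k
= 7.2152e+15 / 3.3355e+07
= 2.1632e+08 m/s

2.1632e+08


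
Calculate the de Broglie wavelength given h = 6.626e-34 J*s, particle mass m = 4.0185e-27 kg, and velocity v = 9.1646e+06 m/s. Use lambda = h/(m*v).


lambda = h / (m * v)
= 6.626e-34 / (4.0185e-27 * 9.1646e+06)
= 6.626e-34 / 3.6828e-20
= 1.7992e-14 m

1.7992e-14


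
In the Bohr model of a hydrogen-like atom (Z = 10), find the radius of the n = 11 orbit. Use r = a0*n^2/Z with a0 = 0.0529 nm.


r = a0 * n^2 / Z
= 0.0529 * 11^2 / 10
= 0.0529 * 121 / 10
= 0.6401 nm

0.6401


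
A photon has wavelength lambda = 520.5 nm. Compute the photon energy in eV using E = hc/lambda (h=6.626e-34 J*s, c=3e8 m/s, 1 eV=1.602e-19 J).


E = hc / lambda
= (6.626e-34)(3e8) / (520.5e-9)
= 1.9878e-25 / 5.2050e-07
= 3.8190e-19 J
Converting to eV: 3.8190e-19 / 1.602e-19
= 2.3839 eV

2.3839


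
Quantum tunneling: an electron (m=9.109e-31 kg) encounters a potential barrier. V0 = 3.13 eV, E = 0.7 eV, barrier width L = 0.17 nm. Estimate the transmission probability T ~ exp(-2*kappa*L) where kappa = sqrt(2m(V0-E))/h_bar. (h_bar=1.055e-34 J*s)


V0 - E = 2.43 eV = 3.8929e-19 J
kappa = sqrt(2 * m * (V0-E)) / h_bar
= sqrt(2 * 9.109e-31 * 3.8929e-19) / 1.055e-34
= 7.9824e+09 /m
2*kappa*L = 2 * 7.9824e+09 * 0.17e-9
= 2.714
T = exp(-2.714) = 6.627063e-02

6.627063e-02


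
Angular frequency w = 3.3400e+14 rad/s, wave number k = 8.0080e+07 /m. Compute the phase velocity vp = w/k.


vp = w / k
= 3.3400e+14 / 8.0080e+07
= 4.1708e+06 m/s

4.1708e+06


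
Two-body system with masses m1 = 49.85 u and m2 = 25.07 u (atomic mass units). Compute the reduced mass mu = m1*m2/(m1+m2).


mu = m1 * m2 / (m1 + m2)
= 49.85 * 25.07 / (49.85 + 25.07)
= 1249.7395 / 74.92
= 16.681 u

16.681


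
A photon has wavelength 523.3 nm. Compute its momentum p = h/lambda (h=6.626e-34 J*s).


p = h / lambda
= 6.626e-34 / (523.3e-9)
= 6.626e-34 / 5.2330e-07
= 1.2662e-27 kg*m/s

1.2662e-27


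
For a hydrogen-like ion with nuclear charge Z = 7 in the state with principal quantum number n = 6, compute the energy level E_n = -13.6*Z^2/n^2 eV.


E_n = -13.6 * Z^2 / n^2
= -13.6 * 7^2 / 6^2
= -13.6 * 49 / 36
= -18.5111 eV

-18.5111


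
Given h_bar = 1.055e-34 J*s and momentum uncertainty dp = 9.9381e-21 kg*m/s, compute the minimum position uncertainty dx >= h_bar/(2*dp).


dx = h_bar / (2 * dp)
= 1.055e-34 / (2 * 9.9381e-21)
= 1.055e-34 / 1.9876e-20
= 5.3079e-15 m

5.3079e-15


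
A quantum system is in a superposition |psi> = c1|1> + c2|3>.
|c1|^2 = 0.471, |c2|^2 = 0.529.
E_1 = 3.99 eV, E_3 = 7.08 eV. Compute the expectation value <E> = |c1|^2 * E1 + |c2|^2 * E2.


<E> = |c1|^2 * E1 + |c2|^2 * E2
= 0.471 * 3.99 + 0.529 * 7.08
= 1.8793 + 3.7453
= 5.6246 eV

5.6246


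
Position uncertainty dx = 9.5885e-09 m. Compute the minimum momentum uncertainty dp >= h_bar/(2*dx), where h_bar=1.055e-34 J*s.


dp = h_bar / (2 * dx)
= 1.055e-34 / (2 * 9.5885e-09)
= 1.055e-34 / 1.9177e-08
= 5.5014e-27 kg*m/s

5.5014e-27


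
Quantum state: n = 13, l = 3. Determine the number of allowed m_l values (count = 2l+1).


m_l ranges from -l to +l in integer steps
So m_l goes from -3 to +3
Count = 2l + 1 = 2*3 + 1
= 7

7


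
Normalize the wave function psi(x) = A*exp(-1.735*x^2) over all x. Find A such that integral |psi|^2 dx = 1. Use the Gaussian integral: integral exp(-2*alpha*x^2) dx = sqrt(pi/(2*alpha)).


integral |psi|^2 dx = A^2 * sqrt(pi/(2*alpha)) = 1
A^2 = sqrt(2*alpha/pi)
= sqrt(2 * 1.735 / pi)
= 1.050969
A = sqrt(1.050969)
= 1.0252

1.0252


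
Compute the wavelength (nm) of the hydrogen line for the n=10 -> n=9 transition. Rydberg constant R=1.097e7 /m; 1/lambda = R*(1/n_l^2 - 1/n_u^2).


1/lambda = R * (1/n_l^2 - 1/n_u^2)
= 1.097e7 * (1/9^2 - 1/10^2)
= 1.097e7 * (0.012346 - 0.01)
= 1.097e7 * 0.002346
= 2.5732e+04 /m
lambda = 1 / 2.5732e+04 = 38861.968 nm

38861.968


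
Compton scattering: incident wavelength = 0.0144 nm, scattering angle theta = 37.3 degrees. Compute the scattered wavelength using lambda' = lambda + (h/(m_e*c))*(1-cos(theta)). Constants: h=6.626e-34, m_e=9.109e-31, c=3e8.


Compton wavelength: h/(m_e*c) = 2.4247e-12 m
d_lambda = 2.4247e-12 * (1 - cos(37.3 deg))
= 2.4247e-12 * 0.204527
= 4.9592e-13 m = 0.000496 nm
lambda' = 0.0144 + 0.000496
= 0.014896 nm

0.014896


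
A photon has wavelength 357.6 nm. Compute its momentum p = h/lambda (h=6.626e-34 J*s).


p = h / lambda
= 6.626e-34 / (357.6e-9)
= 6.626e-34 / 3.5760e-07
= 1.8529e-27 kg*m/s

1.8529e-27


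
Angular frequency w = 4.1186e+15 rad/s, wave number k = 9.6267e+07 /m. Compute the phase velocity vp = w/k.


vp = w / k
= 4.1186e+15 / 9.6267e+07
= 4.2783e+07 m/s

4.2783e+07


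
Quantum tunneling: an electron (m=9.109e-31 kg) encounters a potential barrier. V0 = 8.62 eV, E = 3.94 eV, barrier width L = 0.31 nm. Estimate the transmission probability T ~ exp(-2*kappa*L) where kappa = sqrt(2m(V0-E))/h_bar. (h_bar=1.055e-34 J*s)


V0 - E = 4.68 eV = 7.4974e-19 J
kappa = sqrt(2 * m * (V0-E)) / h_bar
= sqrt(2 * 9.109e-31 * 7.4974e-19) / 1.055e-34
= 1.1078e+10 /m
2*kappa*L = 2 * 1.1078e+10 * 0.31e-9
= 6.8682
T = exp(-6.8682) = 1.040334e-03

1.040334e-03


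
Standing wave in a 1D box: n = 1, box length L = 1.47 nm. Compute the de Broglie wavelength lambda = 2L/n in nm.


lambda = 2L / n
= 2 * 1.47 / 1
= 2.94 / 1
= 2.94 nm

2.94


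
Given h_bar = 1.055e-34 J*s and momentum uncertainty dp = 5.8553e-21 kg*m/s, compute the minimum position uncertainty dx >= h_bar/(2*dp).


dx = h_bar / (2 * dp)
= 1.055e-34 / (2 * 5.8553e-21)
= 1.055e-34 / 1.1711e-20
= 9.0089e-15 m

9.0089e-15


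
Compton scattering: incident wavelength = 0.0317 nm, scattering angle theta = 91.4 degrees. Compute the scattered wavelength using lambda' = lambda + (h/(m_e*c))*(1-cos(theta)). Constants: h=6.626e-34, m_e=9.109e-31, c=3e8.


Compton wavelength: h/(m_e*c) = 2.4247e-12 m
d_lambda = 2.4247e-12 * (1 - cos(91.4 deg))
= 2.4247e-12 * 1.024432
= 2.4839e-12 m = 0.002484 nm
lambda' = 0.0317 + 0.002484
= 0.034184 nm

0.034184


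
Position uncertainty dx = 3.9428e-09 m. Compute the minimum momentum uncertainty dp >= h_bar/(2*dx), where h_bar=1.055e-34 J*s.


dp = h_bar / (2 * dx)
= 1.055e-34 / (2 * 3.9428e-09)
= 1.055e-34 / 7.8856e-09
= 1.3379e-26 kg*m/s

1.3379e-26


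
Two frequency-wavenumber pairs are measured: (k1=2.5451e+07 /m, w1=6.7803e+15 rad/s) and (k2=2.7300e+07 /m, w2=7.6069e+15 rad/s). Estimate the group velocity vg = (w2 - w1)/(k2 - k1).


vg = (w2 - w1) / (k2 - k1)
= (7.6069e+15 - 6.7803e+15) / (2.7300e+07 - 2.5451e+07)
= 8.2660e+14 / 1.8490e+06
= 4.4705e+08 m/s

4.4705e+08


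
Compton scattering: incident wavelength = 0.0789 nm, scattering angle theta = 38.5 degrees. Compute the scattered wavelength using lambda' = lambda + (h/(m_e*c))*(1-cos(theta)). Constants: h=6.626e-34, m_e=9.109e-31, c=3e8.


Compton wavelength: h/(m_e*c) = 2.4247e-12 m
d_lambda = 2.4247e-12 * (1 - cos(38.5 deg))
= 2.4247e-12 * 0.217392
= 5.2711e-13 m = 0.000527 nm
lambda' = 0.0789 + 0.000527
= 0.079427 nm

0.079427


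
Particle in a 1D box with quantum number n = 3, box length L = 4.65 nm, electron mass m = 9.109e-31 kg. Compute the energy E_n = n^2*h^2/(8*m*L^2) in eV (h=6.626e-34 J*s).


E = n^2 * h^2 / (8 * m * L^2)
= 3^2 * (6.626e-34)^2 / (8 * 9.109e-31 * (4.65e-9)^2)
= 9 * 4.3904e-67 / (8 * 9.109e-31 * 2.1623e-17)
= 2.5077e-20 J
= 0.1565 eV

0.1565


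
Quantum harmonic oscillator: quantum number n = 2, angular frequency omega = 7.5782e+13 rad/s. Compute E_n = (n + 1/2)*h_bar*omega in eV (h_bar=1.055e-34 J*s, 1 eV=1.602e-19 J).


E = (n + 1/2) * h_bar * omega
= (2 + 0.5) * 1.055e-34 * 7.5782e+13
= 2.5 * 7.9950e-21
= 1.9988e-20 J
= 0.1248 eV

0.1248


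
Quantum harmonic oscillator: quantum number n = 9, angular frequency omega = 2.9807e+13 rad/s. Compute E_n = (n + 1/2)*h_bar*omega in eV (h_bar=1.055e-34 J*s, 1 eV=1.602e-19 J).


E = (n + 1/2) * h_bar * omega
= (9 + 0.5) * 1.055e-34 * 2.9807e+13
= 9.5 * 3.1446e-21
= 2.9874e-20 J
= 0.1865 eV

0.1865


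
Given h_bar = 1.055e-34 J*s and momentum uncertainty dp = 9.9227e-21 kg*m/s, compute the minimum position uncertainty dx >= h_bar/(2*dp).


dx = h_bar / (2 * dp)
= 1.055e-34 / (2 * 9.9227e-21)
= 1.055e-34 / 1.9845e-20
= 5.3161e-15 m

5.3161e-15


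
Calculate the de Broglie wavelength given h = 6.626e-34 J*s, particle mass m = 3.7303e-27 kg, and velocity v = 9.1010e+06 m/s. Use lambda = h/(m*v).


lambda = h / (m * v)
= 6.626e-34 / (3.7303e-27 * 9.1010e+06)
= 6.626e-34 / 3.3949e-20
= 1.9517e-14 m

1.9517e-14


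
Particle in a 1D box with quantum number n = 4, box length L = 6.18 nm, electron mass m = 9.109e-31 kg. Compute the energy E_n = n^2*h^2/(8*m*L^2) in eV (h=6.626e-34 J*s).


E = n^2 * h^2 / (8 * m * L^2)
= 4^2 * (6.626e-34)^2 / (8 * 9.109e-31 * (6.18e-9)^2)
= 16 * 4.3904e-67 / (8 * 9.109e-31 * 3.8192e-17)
= 2.5240e-20 J
= 0.1576 eV

0.1576


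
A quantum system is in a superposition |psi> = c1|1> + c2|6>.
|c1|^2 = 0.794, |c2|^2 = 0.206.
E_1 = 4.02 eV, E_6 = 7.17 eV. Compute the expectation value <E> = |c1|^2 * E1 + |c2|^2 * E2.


<E> = |c1|^2 * E1 + |c2|^2 * E2
= 0.794 * 4.02 + 0.206 * 7.17
= 3.1919 + 1.477
= 4.6689 eV

4.6689


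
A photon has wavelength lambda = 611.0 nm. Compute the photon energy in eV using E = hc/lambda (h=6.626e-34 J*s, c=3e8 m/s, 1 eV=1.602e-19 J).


E = hc / lambda
= (6.626e-34)(3e8) / (611.0e-9)
= 1.9878e-25 / 6.1100e-07
= 3.2534e-19 J
Converting to eV: 3.2534e-19 / 1.602e-19
= 2.0308 eV

2.0308


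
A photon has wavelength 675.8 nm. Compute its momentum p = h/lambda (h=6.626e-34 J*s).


p = h / lambda
= 6.626e-34 / (675.8e-9)
= 6.626e-34 / 6.7580e-07
= 9.8047e-28 kg*m/s

9.8047e-28


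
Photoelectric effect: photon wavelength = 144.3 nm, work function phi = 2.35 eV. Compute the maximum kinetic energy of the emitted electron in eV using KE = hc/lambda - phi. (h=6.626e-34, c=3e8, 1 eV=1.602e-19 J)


E_photon = hc / lambda
= (6.626e-34)(3e8) / (144.3e-9)
= 1.3775e-18 J
= 8.5989 eV
KE = E_photon - phi
= 8.5989 - 2.35
= 6.2489 eV

6.2489


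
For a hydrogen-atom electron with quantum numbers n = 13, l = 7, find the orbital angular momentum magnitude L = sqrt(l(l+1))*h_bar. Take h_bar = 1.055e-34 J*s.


L = sqrt(l*(l+1)) * h_bar
= sqrt(7 * 8) * 1.055e-34
= sqrt(56) * 1.055e-34
= 7.4833 * 1.055e-34
= 7.8949e-34 J*s

7.8949e-34


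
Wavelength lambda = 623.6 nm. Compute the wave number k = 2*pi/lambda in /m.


k = 2 * pi / lambda
= 6.2832 / (623.6e-9)
= 6.2832 / 6.2360e-07
= 1.0076e+07 /m

1.0076e+07


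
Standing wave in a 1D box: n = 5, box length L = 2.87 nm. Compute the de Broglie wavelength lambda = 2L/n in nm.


lambda = 2L / n
= 2 * 2.87 / 5
= 5.74 / 5
= 1.148 nm

1.148


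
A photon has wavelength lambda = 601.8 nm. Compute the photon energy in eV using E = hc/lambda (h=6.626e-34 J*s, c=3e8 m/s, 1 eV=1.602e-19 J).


E = hc / lambda
= (6.626e-34)(3e8) / (601.8e-9)
= 1.9878e-25 / 6.0180e-07
= 3.3031e-19 J
Converting to eV: 3.3031e-19 / 1.602e-19
= 2.0619 eV

2.0619


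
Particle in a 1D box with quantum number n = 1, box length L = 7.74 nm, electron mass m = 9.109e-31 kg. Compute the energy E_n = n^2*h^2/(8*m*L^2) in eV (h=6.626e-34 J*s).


E = n^2 * h^2 / (8 * m * L^2)
= 1^2 * (6.626e-34)^2 / (8 * 9.109e-31 * (7.74e-9)^2)
= 1 * 4.3904e-67 / (8 * 9.109e-31 * 5.9908e-17)
= 1.0057e-21 J
= 0.0063 eV

0.0063


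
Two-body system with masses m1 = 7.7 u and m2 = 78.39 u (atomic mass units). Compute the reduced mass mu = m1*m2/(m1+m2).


mu = m1 * m2 / (m1 + m2)
= 7.7 * 78.39 / (7.7 + 78.39)
= 603.603 / 86.09
= 7.0113 u

7.0113


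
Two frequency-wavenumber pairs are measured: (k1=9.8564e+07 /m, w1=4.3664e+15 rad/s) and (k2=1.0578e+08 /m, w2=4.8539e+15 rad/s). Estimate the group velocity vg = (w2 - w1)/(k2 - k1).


vg = (w2 - w1) / (k2 - k1)
= (4.8539e+15 - 4.3664e+15) / (1.0578e+08 - 9.8564e+07)
= 4.8750e+14 / 7.2160e+06
= 6.7558e+07 m/s

6.7558e+07


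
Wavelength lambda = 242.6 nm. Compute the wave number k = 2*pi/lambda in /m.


k = 2 * pi / lambda
= 6.2832 / (242.6e-9)
= 6.2832 / 2.4260e-07
= 2.5899e+07 /m

2.5899e+07


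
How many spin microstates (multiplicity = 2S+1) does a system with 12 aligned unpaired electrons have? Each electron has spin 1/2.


Total spin S = N * (1/2) = 12 * 0.5 = 6.0
Spin multiplicity = 2S + 1
= 2 * 6.0 + 1
= 13

13


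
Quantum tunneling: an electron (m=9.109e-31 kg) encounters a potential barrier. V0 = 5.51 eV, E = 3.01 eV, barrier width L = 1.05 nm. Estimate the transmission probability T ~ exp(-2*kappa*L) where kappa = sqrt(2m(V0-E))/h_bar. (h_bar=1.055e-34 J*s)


V0 - E = 2.5 eV = 4.0050e-19 J
kappa = sqrt(2 * m * (V0-E)) / h_bar
= sqrt(2 * 9.109e-31 * 4.0050e-19) / 1.055e-34
= 8.0965e+09 /m
2*kappa*L = 2 * 8.0965e+09 * 1.05e-9
= 17.0027
T = exp(-17.0027) = 4.128686e-08

4.128686e-08


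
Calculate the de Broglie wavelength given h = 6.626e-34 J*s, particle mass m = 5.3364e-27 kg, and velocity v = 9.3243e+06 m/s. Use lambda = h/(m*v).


lambda = h / (m * v)
= 6.626e-34 / (5.3364e-27 * 9.3243e+06)
= 6.626e-34 / 4.9758e-20
= 1.3316e-14 m

1.3316e-14


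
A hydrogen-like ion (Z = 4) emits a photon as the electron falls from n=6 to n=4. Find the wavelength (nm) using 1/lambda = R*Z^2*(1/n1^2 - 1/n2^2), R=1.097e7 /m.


1/lambda = R * Z^2 * (1/n1^2 - 1/n2^2)
= 1.097e7 * 4^2 * (1/4^2 - 1/6^2)
= 1.097e7 * 16 * (0.0625 - 0.027778)
= 6.0944e+06 /m
lambda = 1 / 6.0944e+06
= 164.0839 nm

164.0839


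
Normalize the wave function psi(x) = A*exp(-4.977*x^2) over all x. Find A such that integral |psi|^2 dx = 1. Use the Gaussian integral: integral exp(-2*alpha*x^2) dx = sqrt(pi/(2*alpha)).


integral |psi|^2 dx = A^2 * sqrt(pi/(2*alpha)) = 1
A^2 = sqrt(2*alpha/pi)
= sqrt(2 * 4.977 / pi)
= 1.780016
A = sqrt(1.780016)
= 1.3342

1.3342


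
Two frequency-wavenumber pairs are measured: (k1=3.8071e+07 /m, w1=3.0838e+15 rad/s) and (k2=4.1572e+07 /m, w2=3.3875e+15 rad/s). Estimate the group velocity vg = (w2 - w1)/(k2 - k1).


vg = (w2 - w1) / (k2 - k1)
= (3.3875e+15 - 3.0838e+15) / (4.1572e+07 - 3.8071e+07)
= 3.0370e+14 / 3.5010e+06
= 8.6747e+07 m/s

8.6747e+07


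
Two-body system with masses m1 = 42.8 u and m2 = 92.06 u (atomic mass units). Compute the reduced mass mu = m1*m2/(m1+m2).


mu = m1 * m2 / (m1 + m2)
= 42.8 * 92.06 / (42.8 + 92.06)
= 3940.168 / 134.86
= 29.2167 u

29.2167


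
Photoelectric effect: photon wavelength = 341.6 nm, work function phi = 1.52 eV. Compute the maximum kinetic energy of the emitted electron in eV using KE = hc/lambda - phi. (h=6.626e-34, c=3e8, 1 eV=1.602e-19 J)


E_photon = hc / lambda
= (6.626e-34)(3e8) / (341.6e-9)
= 5.8191e-19 J
= 3.6324 eV
KE = E_photon - phi
= 3.6324 - 1.52
= 2.1124 eV

2.1124


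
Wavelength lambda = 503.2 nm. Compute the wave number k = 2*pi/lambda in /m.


k = 2 * pi / lambda
= 6.2832 / (503.2e-9)
= 6.2832 / 5.0320e-07
= 1.2486e+07 /m

1.2486e+07


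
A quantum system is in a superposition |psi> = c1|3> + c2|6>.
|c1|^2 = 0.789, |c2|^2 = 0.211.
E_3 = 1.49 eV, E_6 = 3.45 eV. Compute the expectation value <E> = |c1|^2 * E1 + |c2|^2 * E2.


<E> = |c1|^2 * E1 + |c2|^2 * E2
= 0.789 * 1.49 + 0.211 * 3.45
= 1.1756 + 0.7279
= 1.9036 eV

1.9036


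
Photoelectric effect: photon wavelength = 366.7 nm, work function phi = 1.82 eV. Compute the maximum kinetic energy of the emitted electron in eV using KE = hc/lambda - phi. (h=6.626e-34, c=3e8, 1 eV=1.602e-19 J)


E_photon = hc / lambda
= (6.626e-34)(3e8) / (366.7e-9)
= 5.4208e-19 J
= 3.3838 eV
KE = E_photon - phi
= 3.3838 - 1.82
= 1.5638 eV

1.5638


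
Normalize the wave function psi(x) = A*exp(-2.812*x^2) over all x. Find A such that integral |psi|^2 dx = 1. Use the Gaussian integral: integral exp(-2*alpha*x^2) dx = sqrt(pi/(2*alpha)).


integral |psi|^2 dx = A^2 * sqrt(pi/(2*alpha)) = 1
A^2 = sqrt(2*alpha/pi)
= sqrt(2 * 2.812 / pi)
= 1.337974
A = sqrt(1.337974)
= 1.1567

1.1567


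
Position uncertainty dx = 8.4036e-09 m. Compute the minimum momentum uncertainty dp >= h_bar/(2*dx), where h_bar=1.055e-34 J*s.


dp = h_bar / (2 * dx)
= 1.055e-34 / (2 * 8.4036e-09)
= 1.055e-34 / 1.6807e-08
= 6.2771e-27 kg*m/s

6.2771e-27


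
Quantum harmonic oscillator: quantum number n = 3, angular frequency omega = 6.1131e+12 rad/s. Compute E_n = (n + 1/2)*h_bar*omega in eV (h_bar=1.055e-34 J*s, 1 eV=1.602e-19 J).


E = (n + 1/2) * h_bar * omega
= (3 + 0.5) * 1.055e-34 * 6.1131e+12
= 3.5 * 6.4493e-22
= 2.2573e-21 J
= 0.0141 eV

0.0141


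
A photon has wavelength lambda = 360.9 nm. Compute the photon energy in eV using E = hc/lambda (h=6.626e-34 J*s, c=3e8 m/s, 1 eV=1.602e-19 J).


E = hc / lambda
= (6.626e-34)(3e8) / (360.9e-9)
= 1.9878e-25 / 3.6090e-07
= 5.5079e-19 J
Converting to eV: 5.5079e-19 / 1.602e-19
= 3.4381 eV

3.4381


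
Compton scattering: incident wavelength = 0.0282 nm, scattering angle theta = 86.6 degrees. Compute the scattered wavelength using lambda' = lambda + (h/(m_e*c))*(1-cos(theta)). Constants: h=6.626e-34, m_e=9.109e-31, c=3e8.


Compton wavelength: h/(m_e*c) = 2.4247e-12 m
d_lambda = 2.4247e-12 * (1 - cos(86.6 deg))
= 2.4247e-12 * 0.940694
= 2.2809e-12 m = 0.002281 nm
lambda' = 0.0282 + 0.002281
= 0.030481 nm

0.030481


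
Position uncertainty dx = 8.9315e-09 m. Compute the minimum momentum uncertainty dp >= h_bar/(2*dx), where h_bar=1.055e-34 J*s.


dp = h_bar / (2 * dx)
= 1.055e-34 / (2 * 8.9315e-09)
= 1.055e-34 / 1.7863e-08
= 5.9061e-27 kg*m/s

5.9061e-27


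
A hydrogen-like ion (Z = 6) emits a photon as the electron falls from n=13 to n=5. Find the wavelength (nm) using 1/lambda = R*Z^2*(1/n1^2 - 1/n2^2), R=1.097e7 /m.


1/lambda = R * Z^2 * (1/n1^2 - 1/n2^2)
= 1.097e7 * 6^2 * (1/5^2 - 1/13^2)
= 1.097e7 * 36 * (0.04 - 0.005917)
= 1.3460e+07 /m
lambda = 1 / 1.3460e+07
= 74.2942 nm

74.2942


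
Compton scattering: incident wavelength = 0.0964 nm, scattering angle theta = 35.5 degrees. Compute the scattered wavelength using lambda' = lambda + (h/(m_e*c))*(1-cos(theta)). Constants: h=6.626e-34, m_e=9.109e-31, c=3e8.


Compton wavelength: h/(m_e*c) = 2.4247e-12 m
d_lambda = 2.4247e-12 * (1 - cos(35.5 deg))
= 2.4247e-12 * 0.185884
= 4.5072e-13 m = 0.000451 nm
lambda' = 0.0964 + 0.000451
= 0.096851 nm

0.096851


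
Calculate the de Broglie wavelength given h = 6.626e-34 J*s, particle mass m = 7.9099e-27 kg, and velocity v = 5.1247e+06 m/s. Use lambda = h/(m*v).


lambda = h / (m * v)
= 6.626e-34 / (7.9099e-27 * 5.1247e+06)
= 6.626e-34 / 4.0536e-20
= 1.6346e-14 m

1.6346e-14
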